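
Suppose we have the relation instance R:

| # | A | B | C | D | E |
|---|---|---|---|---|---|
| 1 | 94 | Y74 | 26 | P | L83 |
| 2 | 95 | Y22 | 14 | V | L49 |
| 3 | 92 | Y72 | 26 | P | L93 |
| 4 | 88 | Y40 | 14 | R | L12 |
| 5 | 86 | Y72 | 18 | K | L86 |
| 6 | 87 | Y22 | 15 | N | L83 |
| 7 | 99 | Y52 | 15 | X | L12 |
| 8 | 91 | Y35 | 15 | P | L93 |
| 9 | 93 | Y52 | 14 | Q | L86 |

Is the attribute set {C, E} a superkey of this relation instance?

Yes

All 9 rows have distinct {C, E} values, so {C, E} → (all attributes) holds and {C, E} is a superkey.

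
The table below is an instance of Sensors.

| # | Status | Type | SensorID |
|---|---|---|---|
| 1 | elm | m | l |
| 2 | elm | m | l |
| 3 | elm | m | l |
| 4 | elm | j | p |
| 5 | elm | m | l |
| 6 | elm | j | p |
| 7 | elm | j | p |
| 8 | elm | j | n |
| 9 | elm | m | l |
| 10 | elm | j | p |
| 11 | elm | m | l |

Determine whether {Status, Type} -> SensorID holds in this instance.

No

(Status=elm, Type=m): rows 1, 2, 3, 5, 9, 11 → SensorID = l, l, l, l, l, l ✓
(Status=elm, Type=j): rows 4, 6, 7, 8, 10 → SensorID takes values {p, n} — violation
Two rows agree on {Status, Type} but differ on SensorID, so {Status, Type} -> SensorID does not hold.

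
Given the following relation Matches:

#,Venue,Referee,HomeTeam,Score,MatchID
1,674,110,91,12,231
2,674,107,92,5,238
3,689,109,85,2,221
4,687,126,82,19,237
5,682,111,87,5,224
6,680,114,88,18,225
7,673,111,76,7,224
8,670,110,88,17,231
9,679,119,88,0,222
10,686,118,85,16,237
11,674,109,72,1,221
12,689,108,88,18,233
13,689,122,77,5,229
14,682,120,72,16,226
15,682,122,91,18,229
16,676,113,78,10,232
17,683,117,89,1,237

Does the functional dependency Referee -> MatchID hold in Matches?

Yes

Referee=110: rows 1, 8 → MatchID = 231, 231 ✓
Referee=107: row 2 → MatchID = 238 ✓
Referee=109: rows 3, 11 → MatchID = 221, 221 ✓
Referee=126: row 4 → MatchID = 237 ✓
Referee=111: rows 5, 7 → MatchID = 224, 224 ✓
Referee=114: row 6 → MatchID = 225 ✓
Referee=119: row 9 → MatchID = 222 ✓
Referee=118: row 10 → MatchID = 237 ✓
Referee=108: row 12 → MatchID = 233 ✓
Referee=122: rows 13, 15 → MatchID = 229, 229 ✓
Referee=120: row 14 → MatchID = 226 ✓
Referee=113: row 16 → MatchID = 232 ✓
Referee=117: row 17 → MatchID = 237 ✓
Every Referee value is associated with a single MatchID value, so Referee -> MatchID holds.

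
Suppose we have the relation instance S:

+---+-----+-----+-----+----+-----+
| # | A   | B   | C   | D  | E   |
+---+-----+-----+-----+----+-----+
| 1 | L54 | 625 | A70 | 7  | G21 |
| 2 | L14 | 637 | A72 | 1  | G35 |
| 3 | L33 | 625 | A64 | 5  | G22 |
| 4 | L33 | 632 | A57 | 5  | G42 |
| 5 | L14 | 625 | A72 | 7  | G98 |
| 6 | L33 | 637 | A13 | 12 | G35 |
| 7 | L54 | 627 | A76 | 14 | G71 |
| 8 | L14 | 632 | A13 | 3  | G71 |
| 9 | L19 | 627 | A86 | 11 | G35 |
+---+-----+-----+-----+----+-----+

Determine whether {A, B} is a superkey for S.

All 9 rows have distinct {A, B} values, so {A, B} → (all attributes) holds and {A, B} is a superkey.

Yes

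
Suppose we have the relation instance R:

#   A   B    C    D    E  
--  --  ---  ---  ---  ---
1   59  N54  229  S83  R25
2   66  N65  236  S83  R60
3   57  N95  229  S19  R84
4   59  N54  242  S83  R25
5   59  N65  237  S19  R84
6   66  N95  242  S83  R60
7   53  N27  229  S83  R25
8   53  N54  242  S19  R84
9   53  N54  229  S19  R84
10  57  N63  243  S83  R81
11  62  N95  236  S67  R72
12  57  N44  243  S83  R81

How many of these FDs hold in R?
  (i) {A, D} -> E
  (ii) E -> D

2

(i) {A, D} -> E: every LHS value maps to a single RHS value — holds.
(ii) E -> D: every LHS value maps to a single RHS value — holds.
2 of the 2 dependencies hold.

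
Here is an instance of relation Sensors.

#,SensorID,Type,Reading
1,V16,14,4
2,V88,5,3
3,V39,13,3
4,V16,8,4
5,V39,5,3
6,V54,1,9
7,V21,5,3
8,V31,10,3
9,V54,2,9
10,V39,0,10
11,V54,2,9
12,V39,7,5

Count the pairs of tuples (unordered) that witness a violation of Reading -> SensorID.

Reading=4: all 2 rows agree on SensorID — 0 pairs.
Reading=3: violating pairs (2,3), (2,5), (2,7), (2,8), (3,7), (3,8), (5,7), (5,8), (7,8) — 9 pairs.
Reading=9: all 3 rows agree on SensorID — 0 pairs.

9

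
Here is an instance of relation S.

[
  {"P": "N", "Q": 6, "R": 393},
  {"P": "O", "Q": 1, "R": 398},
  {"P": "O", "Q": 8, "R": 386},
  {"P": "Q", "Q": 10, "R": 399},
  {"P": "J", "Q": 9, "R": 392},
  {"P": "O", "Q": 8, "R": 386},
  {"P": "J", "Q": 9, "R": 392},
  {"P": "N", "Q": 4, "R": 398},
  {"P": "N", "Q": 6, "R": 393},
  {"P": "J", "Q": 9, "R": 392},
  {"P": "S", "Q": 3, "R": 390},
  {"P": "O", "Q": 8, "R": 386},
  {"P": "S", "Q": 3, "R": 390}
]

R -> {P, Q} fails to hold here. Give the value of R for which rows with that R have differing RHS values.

398

R=393: 2 rows → {P,Q} = (N, 6), (N, 6) ✓
R=398: 2 rows → {P,Q} takes values {(O, 1), (N, 4)} — violation
R=386: 3 rows → {P,Q} = (O, 8), (O, 8), (O, 8) ✓
R=399: 1 row → {P,Q} = (Q, 10) ✓
R=392: 3 rows → {P,Q} = (J, 9), (J, 9), (J, 9) ✓
R=390: 2 rows → {P,Q} = (S, 3), (S, 3) ✓
The only R value with inconsistent RHS is R=398.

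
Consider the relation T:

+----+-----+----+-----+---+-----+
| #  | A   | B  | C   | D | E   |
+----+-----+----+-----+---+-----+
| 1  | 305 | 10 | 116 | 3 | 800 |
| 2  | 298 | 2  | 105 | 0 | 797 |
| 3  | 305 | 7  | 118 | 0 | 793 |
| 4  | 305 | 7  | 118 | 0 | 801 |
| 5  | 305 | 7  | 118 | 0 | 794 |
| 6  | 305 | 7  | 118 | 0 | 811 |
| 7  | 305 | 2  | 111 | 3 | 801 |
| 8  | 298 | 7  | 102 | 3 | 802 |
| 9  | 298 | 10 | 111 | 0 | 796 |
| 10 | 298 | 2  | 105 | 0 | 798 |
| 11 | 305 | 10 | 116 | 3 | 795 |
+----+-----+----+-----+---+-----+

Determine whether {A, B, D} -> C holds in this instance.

(A=305, B=10, D=3): rows 1, 11 → C = 116, 116 ✓
(A=298, B=2, D=0): rows 2, 10 → C = 105, 105 ✓
(A=305, B=7, D=0): rows 3, 4, 5, 6 → C = 118, 118, 118, 118 ✓
(A=305, B=2, D=3): row 7 → C = 111 ✓
(A=298, B=7, D=3): row 8 → C = 102 ✓
(A=298, B=10, D=0): row 9 → C = 111 ✓
Every {A, B, D} value is associated with a single C value, so {A, B, D} -> C holds.

Yes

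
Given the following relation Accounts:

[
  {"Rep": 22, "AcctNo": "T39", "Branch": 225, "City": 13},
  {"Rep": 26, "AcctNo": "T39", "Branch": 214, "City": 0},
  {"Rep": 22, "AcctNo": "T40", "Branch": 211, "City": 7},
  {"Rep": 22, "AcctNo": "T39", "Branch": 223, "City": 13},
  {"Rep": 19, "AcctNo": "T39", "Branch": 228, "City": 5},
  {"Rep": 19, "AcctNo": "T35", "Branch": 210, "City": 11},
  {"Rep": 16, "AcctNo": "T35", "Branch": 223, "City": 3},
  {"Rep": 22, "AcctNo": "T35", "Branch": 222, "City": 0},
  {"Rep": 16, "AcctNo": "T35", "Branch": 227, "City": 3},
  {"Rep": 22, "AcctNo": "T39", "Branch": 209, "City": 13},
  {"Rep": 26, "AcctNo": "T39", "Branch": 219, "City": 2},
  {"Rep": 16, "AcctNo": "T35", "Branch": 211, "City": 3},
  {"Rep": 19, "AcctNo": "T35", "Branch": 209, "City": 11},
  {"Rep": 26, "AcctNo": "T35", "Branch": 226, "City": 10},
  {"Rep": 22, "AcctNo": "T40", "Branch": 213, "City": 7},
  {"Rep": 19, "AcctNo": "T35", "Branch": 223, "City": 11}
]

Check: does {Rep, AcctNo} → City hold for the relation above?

No

(Rep=22, AcctNo=T39): 3 rows → City = 13, 13, 13 ✓
(Rep=26, AcctNo=T39): 2 rows → City takes values {0, 2} — violation
(Rep=22, AcctNo=T40): 2 rows → City = 7, 7 ✓
(Rep=19, AcctNo=T39): 1 row → City = 5 ✓
(Rep=19, AcctNo=T35): 3 rows → City = 11, 11, 11 ✓
(Rep=16, AcctNo=T35): 3 rows → City = 3, 3, 3 ✓
(Rep=22, AcctNo=T35): 1 row → City = 0 ✓
(Rep=26, AcctNo=T35): 1 row → City = 10 ✓
Two rows agree on {Rep, AcctNo} but differ on City, so {Rep, AcctNo} → City does not hold.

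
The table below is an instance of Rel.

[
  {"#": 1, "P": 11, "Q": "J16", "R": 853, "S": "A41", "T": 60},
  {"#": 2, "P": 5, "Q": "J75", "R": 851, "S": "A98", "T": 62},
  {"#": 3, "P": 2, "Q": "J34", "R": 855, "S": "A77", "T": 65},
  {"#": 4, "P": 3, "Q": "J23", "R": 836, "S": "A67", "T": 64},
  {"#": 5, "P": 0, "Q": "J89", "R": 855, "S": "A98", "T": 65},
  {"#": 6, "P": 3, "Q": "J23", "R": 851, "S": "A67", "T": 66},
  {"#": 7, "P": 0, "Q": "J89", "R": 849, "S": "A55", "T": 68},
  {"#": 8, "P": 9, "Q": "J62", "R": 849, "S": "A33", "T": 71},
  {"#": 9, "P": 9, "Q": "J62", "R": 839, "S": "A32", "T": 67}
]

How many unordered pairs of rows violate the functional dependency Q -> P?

Q=J23: all 2 rows agree on P — 0 pairs.
Q=J89: all 2 rows agree on P — 0 pairs.
Q=J62: all 2 rows agree on P — 0 pairs.

0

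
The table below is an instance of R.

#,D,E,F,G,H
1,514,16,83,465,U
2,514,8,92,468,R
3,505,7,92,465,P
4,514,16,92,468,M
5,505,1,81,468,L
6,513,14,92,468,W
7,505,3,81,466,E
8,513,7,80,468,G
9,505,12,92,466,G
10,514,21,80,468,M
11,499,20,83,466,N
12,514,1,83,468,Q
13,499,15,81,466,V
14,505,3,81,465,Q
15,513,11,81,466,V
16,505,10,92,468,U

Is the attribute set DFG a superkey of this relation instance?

No

Rows 2 and 4 have the same DFG value (D=514, F=92, G=468) but are distinct tuples, so DFG does not determine every attribute — not a superkey.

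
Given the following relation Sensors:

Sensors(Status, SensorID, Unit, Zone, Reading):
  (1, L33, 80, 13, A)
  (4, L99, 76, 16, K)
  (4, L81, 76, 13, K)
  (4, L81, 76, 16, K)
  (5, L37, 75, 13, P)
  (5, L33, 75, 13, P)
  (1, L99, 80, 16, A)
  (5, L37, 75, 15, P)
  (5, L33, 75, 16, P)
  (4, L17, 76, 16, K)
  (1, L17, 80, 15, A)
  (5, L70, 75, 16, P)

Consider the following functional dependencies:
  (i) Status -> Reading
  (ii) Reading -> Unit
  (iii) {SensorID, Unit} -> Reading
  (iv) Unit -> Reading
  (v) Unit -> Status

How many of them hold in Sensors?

5

(i) Status -> Reading: every LHS value maps to a single RHS value — holds.
(ii) Reading -> Unit: every LHS value maps to a single RHS value — holds.
(iii) {SensorID, Unit} -> Reading: every LHS value maps to a single RHS value — holds.
(iv) Unit -> Reading: every LHS value maps to a single RHS value — holds.
(v) Unit -> Status: every LHS value maps to a single RHS value — holds.
5 of the 5 dependencies hold.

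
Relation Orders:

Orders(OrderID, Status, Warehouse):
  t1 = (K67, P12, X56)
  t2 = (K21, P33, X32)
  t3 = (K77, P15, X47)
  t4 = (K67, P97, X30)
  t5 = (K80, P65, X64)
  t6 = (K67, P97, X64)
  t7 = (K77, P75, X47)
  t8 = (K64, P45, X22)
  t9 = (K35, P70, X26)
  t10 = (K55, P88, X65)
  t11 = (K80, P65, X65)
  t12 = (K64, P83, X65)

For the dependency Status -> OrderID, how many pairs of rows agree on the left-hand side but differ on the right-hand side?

0

Status=P97: all 2 rows agree on OrderID — 0 pairs.
Status=P65: all 2 rows agree on OrderID — 0 pairs.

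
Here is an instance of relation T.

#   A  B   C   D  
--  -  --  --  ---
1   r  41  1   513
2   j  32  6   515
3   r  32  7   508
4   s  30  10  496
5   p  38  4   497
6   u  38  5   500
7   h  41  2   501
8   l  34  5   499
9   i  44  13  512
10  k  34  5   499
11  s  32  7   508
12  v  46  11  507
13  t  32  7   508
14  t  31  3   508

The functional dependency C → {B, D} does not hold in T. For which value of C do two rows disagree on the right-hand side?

C=1: row 1 → {B,D} = (41, 513) ✓
C=6: row 2 → {B,D} = (32, 515) ✓
C=7: rows 3, 11, 13 → {B,D} = (32, 508), (32, 508), (32, 508) ✓
C=10: row 4 → {B,D} = (30, 496) ✓
C=4: row 5 → {B,D} = (38, 497) ✓
C=5: rows 6, 8, 10 → {B,D} takes values {(38, 500), (34, 499)} — violation
C=2: row 7 → {B,D} = (41, 501) ✓
C=13: row 9 → {B,D} = (44, 512) ✓
C=11: row 12 → {B,D} = (46, 507) ✓
C=3: row 14 → {B,D} = (31, 508) ✓
The only C value with inconsistent RHS is C=5.

5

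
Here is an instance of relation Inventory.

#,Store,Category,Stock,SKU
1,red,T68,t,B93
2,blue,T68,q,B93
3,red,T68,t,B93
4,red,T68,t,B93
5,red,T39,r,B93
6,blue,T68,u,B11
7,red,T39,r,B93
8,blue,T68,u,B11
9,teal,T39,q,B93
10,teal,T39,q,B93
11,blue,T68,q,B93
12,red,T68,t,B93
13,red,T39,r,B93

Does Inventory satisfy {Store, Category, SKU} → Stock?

Yes

(Store=red, Category=T68, SKU=B93): rows 1, 3, 4, 12 → Stock = t, t, t, t ✓
(Store=blue, Category=T68, SKU=B93): rows 2, 11 → Stock = q, q ✓
(Store=red, Category=T39, SKU=B93): rows 5, 7, 13 → Stock = r, r, r ✓
(Store=blue, Category=T68, SKU=B11): rows 6, 8 → Stock = u, u ✓
(Store=teal, Category=T39, SKU=B93): rows 9, 10 → Stock = q, q ✓
Every {Store, Category, SKU} value is associated with a single Stock value, so {Store, Category, SKU} → Stock holds.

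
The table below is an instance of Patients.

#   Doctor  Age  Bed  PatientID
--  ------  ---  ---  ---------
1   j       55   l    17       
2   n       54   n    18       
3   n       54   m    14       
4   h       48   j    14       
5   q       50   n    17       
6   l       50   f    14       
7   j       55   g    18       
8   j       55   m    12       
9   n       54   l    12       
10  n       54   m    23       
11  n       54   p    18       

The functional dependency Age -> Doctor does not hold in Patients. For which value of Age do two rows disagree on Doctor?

50

Age=55: rows 1, 7, 8 → Doctor = j, j, j ✓
Age=54: rows 2, 3, 9, 10, 11 → Doctor = n, n, n, n, n ✓
Age=48: row 4 → Doctor = h ✓
Age=50: rows 5, 6 → Doctor takes values {q, l} — violation
The only Age value with inconsistent Doctor is Age=50.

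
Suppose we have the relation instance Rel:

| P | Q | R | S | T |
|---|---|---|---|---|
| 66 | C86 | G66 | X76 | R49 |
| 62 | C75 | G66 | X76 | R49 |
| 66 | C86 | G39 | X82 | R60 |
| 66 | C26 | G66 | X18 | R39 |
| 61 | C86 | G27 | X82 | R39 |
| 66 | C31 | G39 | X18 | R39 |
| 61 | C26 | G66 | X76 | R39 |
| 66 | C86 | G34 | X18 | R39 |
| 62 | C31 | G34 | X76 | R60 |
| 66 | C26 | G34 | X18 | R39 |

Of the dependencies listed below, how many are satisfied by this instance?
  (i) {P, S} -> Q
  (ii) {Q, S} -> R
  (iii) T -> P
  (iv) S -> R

(i) {P, S} -> Q: (P=62, S=X76): 2 rows → Q takes values {C75, C31} — violation; (P=66, S=X18): 4 rows → Q takes values {C26, C31, C86} — violation — fails.
(ii) {Q, S} -> R: (Q=C86, S=X82): 2 rows → R takes values {G39, G27} — violation; (Q=C26, S=X18): 2 rows → R takes values {G66, G34} — violation — fails.
(iii) T -> P: T=R49: 2 rows → P takes values {66, 62} — violation; T=R60: 2 rows → P takes values {66, 62} — violation; T=R39: 6 rows → P takes values {66, 61} — violation — fails.
(iv) S -> R: S=X76: 4 rows → R takes values {G66, G34} — violation; S=X82: 2 rows → R takes values {G39, G27} — violation; S=X18: 4 rows → R takes values {G66, G39, G34} — violation — fails.
None of the 4 dependencies hold.

0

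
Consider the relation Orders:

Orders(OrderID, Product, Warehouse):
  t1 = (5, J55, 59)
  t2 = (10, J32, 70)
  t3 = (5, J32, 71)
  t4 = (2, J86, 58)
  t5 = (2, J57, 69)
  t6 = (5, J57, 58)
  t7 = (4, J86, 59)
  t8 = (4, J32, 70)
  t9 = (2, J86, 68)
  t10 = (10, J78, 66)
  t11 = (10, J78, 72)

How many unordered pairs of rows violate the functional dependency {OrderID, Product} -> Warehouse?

2

(OrderID=2, Product=J86): violating pairs (4,9) — 1 pair.
(OrderID=10, Product=J78): violating pairs (10,11) — 1 pair.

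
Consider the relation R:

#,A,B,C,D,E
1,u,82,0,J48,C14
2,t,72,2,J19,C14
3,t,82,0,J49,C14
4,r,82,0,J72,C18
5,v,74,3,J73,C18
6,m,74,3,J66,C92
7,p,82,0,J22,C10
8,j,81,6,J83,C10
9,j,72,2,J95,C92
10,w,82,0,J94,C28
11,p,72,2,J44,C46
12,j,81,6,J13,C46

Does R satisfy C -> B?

Yes

C=0: rows 1, 3, 4, 7, 10 → B = 82, 82, 82, 82, 82 ✓
C=2: rows 2, 9, 11 → B = 72, 72, 72 ✓
C=3: rows 5, 6 → B = 74, 74 ✓
C=6: rows 8, 12 → B = 81, 81 ✓
Every C value is associated with a single B value, so C -> B holds.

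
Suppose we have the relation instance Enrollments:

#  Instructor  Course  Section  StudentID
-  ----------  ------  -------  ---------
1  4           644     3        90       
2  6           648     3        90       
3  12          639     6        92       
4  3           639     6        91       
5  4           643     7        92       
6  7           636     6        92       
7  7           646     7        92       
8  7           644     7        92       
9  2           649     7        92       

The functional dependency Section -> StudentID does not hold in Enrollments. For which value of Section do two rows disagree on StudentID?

6

Section=3: rows 1, 2 → StudentID = 90, 90 ✓
Section=6: rows 3, 4, 6 → StudentID takes values {92, 91} — violation
Section=7: rows 5, 7, 8, 9 → StudentID = 92, 92, 92, 92 ✓
The only Section value with inconsistent StudentID is Section=6.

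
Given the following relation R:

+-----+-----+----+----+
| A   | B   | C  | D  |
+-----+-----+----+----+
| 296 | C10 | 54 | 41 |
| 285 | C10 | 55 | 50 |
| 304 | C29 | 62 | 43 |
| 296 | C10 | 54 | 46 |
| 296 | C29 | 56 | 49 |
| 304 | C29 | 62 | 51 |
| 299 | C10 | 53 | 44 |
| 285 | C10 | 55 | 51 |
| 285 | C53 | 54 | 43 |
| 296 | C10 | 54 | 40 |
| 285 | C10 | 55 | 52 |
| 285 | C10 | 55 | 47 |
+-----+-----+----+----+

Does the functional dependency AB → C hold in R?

(A=296, B=C10): 3 rows → C = 54, 54, 54 ✓
(A=285, B=C10): 4 rows → C = 55, 55, 55, 55 ✓
(A=304, B=C29): 2 rows → C = 62, 62 ✓
(A=296, B=C29): 1 row → C = 56 ✓
(A=299, B=C10): 1 row → C = 53 ✓
(A=285, B=C53): 1 row → C = 54 ✓
Every AB value is associated with a single C value, so AB → C holds.

Yes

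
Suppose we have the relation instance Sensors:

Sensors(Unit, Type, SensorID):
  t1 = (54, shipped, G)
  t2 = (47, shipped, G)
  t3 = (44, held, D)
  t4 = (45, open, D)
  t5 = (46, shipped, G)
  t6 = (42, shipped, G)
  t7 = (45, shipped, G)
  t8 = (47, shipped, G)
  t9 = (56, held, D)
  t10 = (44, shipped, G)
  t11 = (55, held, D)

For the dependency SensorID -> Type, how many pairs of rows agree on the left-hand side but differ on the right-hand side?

SensorID=G: all 7 rows agree on Type — 0 pairs.
SensorID=D: violating pairs (3,4), (4,9), (4,11) — 3 pairs.

3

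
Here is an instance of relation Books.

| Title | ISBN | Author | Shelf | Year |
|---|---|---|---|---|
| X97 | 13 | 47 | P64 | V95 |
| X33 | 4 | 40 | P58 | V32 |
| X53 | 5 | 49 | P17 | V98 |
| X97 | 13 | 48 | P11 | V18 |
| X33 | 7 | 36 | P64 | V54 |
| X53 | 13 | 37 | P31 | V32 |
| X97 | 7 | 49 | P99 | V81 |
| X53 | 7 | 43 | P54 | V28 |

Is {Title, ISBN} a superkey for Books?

Two distinct rows share (Title=X97, ISBN=13), so {Title, ISBN} does not determine every attribute — not a superkey.

No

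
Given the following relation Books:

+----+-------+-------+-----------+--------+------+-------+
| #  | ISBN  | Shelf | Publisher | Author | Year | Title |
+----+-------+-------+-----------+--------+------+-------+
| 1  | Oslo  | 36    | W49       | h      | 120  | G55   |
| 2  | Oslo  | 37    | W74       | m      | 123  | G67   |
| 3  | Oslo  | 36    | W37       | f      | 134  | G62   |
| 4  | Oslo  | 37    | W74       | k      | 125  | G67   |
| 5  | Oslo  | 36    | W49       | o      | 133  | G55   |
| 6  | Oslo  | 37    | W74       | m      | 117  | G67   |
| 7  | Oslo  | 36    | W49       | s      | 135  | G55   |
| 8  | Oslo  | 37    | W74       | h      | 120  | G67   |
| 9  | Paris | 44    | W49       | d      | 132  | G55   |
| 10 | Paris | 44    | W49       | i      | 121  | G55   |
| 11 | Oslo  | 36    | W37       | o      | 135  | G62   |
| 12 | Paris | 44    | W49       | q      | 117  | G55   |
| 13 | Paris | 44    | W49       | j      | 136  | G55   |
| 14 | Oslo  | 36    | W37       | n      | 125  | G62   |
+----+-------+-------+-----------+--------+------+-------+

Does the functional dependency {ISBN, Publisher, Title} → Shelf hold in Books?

Yes

(ISBN=Oslo, Publisher=W49, Title=G55): rows 1, 5, 7 → Shelf = 36, 36, 36 ✓
(ISBN=Oslo, Publisher=W74, Title=G67): rows 2, 4, 6, 8 → Shelf = 37, 37, 37, 37 ✓
(ISBN=Oslo, Publisher=W37, Title=G62): rows 3, 11, 14 → Shelf = 36, 36, 36 ✓
(ISBN=Paris, Publisher=W49, Title=G55): rows 9, 10, 12, 13 → Shelf = 44, 44, 44, 44 ✓
Every {ISBN, Publisher, Title} value is associated with a single Shelf value, so {ISBN, Publisher, Title} → Shelf holds.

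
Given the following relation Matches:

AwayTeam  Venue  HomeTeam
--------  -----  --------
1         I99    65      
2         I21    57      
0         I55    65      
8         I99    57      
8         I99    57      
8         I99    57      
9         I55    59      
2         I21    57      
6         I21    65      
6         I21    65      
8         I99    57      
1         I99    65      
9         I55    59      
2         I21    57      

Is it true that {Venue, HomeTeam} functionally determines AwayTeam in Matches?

Yes

(Venue=I99, HomeTeam=65): 2 rows → AwayTeam = 1, 1 ✓
(Venue=I21, HomeTeam=57): 3 rows → AwayTeam = 2, 2, 2 ✓
(Venue=I55, HomeTeam=65): 1 row → AwayTeam = 0 ✓
(Venue=I99, HomeTeam=57): 4 rows → AwayTeam = 8, 8, 8, 8 ✓
(Venue=I55, HomeTeam=59): 2 rows → AwayTeam = 9, 9 ✓
(Venue=I21, HomeTeam=65): 2 rows → AwayTeam = 6, 6 ✓
Every {Venue, HomeTeam} value is associated with a single AwayTeam value, so {Venue, HomeTeam} -> AwayTeam holds.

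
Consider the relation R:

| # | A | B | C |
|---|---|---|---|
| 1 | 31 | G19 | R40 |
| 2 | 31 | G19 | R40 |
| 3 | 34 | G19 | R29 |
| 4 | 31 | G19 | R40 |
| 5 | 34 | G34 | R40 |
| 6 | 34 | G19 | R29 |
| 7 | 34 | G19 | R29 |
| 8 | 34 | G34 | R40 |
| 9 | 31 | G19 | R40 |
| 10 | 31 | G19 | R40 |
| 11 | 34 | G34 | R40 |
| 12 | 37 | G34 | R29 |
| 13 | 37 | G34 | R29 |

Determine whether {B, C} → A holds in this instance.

Yes

(B=G19, C=R40): rows 1, 2, 4, 9, 10 → A = 31, 31, 31, 31, 31 ✓
(B=G19, C=R29): rows 3, 6, 7 → A = 34, 34, 34 ✓
(B=G34, C=R40): rows 5, 8, 11 → A = 34, 34, 34 ✓
(B=G34, C=R29): rows 12, 13 → A = 37, 37 ✓
Every {B, C} value is associated with a single A value, so {B, C} → A holds.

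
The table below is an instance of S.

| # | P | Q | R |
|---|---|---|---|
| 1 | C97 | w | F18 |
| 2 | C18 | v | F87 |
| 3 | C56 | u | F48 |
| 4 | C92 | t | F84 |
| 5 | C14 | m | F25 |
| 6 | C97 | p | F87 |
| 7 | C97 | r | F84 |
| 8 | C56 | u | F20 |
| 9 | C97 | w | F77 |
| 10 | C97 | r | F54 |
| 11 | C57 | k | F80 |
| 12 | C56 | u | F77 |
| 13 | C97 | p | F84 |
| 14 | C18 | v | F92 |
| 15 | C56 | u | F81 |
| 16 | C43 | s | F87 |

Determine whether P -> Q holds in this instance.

No

P=C97: rows 1, 6, 7, 9, 10, 13 → Q takes values {w, p, r} — violation
P=C18: rows 2, 14 → Q = v, v ✓
P=C56: rows 3, 8, 12, 15 → Q = u, u, u, u ✓
P=C92: row 4 → Q = t ✓
P=C14: row 5 → Q = m ✓
P=C57: row 11 → Q = k ✓
P=C43: row 16 → Q = s ✓
Two rows agree on P but differ on Q, so P -> Q does not hold.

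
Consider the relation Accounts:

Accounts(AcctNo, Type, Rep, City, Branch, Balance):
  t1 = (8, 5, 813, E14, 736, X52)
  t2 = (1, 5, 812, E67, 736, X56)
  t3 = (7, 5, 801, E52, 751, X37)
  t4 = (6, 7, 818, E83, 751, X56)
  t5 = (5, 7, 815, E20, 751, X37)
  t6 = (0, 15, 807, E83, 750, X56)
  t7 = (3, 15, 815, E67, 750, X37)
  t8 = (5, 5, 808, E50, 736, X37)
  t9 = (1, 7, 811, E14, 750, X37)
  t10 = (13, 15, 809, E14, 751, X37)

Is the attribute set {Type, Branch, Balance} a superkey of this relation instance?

Yes

All 10 rows have distinct {Type, Branch, Balance} values, so {Type, Branch, Balance} → (all attributes) holds and {Type, Branch, Balance} is a superkey.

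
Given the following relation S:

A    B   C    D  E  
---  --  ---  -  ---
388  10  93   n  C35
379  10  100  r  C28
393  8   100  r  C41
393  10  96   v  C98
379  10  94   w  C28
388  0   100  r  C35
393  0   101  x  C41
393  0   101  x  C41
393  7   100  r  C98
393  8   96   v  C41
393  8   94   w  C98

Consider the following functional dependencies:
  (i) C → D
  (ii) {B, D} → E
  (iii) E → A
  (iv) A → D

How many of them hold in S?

(i) C → D: every LHS value maps to a single RHS value — holds.
(ii) {B, D} → E: every LHS value maps to a single RHS value — holds.
(iii) E → A: every LHS value maps to a single RHS value — holds.
(iv) A → D: A=388: 2 rows → D takes values {n, r} — violation; A=379: 2 rows → D takes values {r, w} — violation; A=393: 7 rows → D takes values {r, v, x, w} — violation — fails.
3 of the 4 dependencies hold.

3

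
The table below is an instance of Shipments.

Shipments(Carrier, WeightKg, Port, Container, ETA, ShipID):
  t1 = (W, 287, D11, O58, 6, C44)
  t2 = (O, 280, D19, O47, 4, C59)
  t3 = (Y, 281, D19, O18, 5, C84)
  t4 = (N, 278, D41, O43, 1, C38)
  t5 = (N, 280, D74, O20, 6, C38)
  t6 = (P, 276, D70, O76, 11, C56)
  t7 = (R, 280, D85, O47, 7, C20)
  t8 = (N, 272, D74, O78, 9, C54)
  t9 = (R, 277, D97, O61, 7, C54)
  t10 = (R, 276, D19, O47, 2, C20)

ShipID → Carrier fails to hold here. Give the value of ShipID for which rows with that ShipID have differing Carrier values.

ShipID=C44: row 1 → Carrier = W ✓
ShipID=C59: row 2 → Carrier = O ✓
ShipID=C84: row 3 → Carrier = Y ✓
ShipID=C38: rows 4, 5 → Carrier = N, N ✓
ShipID=C56: row 6 → Carrier = P ✓
ShipID=C20: rows 7, 10 → Carrier = R, R ✓
ShipID=C54: rows 8, 9 → Carrier takes values {N, R} — violation
The only ShipID value with inconsistent Carrier is ShipID=C54.

C54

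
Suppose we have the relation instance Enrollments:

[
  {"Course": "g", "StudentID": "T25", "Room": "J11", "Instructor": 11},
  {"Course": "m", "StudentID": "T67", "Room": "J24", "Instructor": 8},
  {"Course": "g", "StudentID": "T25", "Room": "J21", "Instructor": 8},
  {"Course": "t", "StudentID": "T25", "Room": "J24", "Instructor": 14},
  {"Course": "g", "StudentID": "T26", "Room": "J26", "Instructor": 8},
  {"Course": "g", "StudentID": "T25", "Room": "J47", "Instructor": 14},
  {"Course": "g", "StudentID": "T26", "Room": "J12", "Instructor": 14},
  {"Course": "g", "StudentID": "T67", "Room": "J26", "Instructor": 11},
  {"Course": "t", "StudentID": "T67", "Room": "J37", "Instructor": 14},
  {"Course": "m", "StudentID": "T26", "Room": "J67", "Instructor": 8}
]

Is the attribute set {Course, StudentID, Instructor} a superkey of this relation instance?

All 10 rows have distinct {Course, StudentID, Instructor} values, so {Course, StudentID, Instructor} → (all attributes) holds and {Course, StudentID, Instructor} is a superkey.

Yes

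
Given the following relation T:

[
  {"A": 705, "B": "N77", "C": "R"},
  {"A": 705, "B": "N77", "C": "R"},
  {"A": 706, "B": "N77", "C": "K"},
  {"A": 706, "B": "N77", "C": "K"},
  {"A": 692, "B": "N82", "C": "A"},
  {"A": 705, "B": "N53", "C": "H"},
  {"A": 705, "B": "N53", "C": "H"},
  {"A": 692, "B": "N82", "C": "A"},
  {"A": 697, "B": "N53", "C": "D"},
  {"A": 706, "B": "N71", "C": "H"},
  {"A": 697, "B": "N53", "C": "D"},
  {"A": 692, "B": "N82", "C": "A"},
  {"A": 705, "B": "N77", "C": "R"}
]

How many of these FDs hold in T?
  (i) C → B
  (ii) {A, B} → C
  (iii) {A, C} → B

(i) C → B: C=H: 3 rows → B takes values {N53, N71} — violation — fails.
(ii) {A, B} → C: every LHS value maps to a single RHS value — holds.
(iii) {A, C} → B: every LHS value maps to a single RHS value — holds.
2 of the 3 dependencies hold.

2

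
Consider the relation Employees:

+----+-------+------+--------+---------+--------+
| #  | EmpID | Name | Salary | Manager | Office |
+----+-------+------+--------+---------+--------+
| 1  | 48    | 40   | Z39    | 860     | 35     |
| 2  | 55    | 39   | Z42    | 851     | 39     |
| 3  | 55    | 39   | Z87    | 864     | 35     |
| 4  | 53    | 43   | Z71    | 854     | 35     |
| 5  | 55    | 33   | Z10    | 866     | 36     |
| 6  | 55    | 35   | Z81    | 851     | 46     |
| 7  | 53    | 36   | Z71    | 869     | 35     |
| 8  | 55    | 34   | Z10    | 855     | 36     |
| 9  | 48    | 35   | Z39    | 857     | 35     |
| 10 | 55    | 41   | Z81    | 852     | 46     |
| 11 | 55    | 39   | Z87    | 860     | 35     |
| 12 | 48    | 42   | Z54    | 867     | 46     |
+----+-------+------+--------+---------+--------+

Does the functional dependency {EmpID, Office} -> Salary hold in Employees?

(EmpID=48, Office=35): rows 1, 9 → Salary = Z39, Z39 ✓
(EmpID=55, Office=39): row 2 → Salary = Z42 ✓
(EmpID=55, Office=35): rows 3, 11 → Salary = Z87, Z87 ✓
(EmpID=53, Office=35): rows 4, 7 → Salary = Z71, Z71 ✓
(EmpID=55, Office=36): rows 5, 8 → Salary = Z10, Z10 ✓
(EmpID=55, Office=46): rows 6, 10 → Salary = Z81, Z81 ✓
(EmpID=48, Office=46): row 12 → Salary = Z54 ✓
Every {EmpID, Office} value is associated with a single Salary value, so {EmpID, Office} -> Salary holds.

Yes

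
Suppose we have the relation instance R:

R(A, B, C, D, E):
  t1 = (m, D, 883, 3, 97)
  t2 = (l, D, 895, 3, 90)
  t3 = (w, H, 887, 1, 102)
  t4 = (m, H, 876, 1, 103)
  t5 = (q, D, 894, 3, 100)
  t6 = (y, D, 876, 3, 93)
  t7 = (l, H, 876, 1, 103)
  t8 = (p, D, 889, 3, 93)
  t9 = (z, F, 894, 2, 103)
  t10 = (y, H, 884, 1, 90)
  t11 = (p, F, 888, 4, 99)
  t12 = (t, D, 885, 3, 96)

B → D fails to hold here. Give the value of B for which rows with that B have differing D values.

F

B=D: rows 1, 2, 5, 6, 8, 12 → D = 3, 3, 3, 3, 3, 3 ✓
B=H: rows 3, 4, 7, 10 → D = 1, 1, 1, 1 ✓
B=F: rows 9, 11 → D takes values {2, 4} — violation
The only B value with inconsistent D is B=F.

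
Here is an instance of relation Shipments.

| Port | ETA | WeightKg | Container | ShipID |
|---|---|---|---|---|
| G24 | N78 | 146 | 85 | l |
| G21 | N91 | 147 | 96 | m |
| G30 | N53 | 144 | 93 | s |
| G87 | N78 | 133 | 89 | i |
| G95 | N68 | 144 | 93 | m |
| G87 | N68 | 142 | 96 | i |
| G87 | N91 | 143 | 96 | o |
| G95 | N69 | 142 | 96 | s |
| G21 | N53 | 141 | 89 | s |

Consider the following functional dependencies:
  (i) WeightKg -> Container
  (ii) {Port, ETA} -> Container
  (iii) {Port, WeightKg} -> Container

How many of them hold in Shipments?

(i) WeightKg -> Container: every LHS value maps to a single RHS value — holds.
(ii) {Port, ETA} -> Container: every LHS value maps to a single RHS value — holds.
(iii) {Port, WeightKg} -> Container: every LHS value maps to a single RHS value — holds.
3 of the 3 dependencies hold.

3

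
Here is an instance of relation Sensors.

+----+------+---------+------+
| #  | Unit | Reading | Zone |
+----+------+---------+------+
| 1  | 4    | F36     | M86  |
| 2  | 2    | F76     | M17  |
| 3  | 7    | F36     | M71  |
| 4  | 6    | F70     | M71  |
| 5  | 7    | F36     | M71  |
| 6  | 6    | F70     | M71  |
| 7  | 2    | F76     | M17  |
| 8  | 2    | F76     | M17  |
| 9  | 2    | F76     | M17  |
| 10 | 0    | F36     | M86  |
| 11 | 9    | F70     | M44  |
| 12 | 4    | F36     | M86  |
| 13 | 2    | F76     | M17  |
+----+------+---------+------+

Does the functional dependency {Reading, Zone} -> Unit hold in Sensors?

(Reading=F36, Zone=M86): rows 1, 10, 12 → Unit takes values {4, 0} — violation
(Reading=F76, Zone=M17): rows 2, 7, 8, 9, 13 → Unit = 2, 2, 2, 2, 2 ✓
(Reading=F36, Zone=M71): rows 3, 5 → Unit = 7, 7 ✓
(Reading=F70, Zone=M71): rows 4, 6 → Unit = 6, 6 ✓
(Reading=F70, Zone=M44): row 11 → Unit = 9 ✓
Two rows agree on {Reading, Zone} but differ on Unit, so {Reading, Zone} -> Unit does not hold.

No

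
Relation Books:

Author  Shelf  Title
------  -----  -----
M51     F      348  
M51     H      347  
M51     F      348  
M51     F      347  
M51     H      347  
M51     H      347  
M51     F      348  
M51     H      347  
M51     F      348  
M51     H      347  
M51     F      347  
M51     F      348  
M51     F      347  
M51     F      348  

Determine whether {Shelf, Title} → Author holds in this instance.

Yes

(Shelf=F, Title=348): 6 rows → Author = M51, M51, M51, M51, M51, M51 ✓
(Shelf=H, Title=347): 5 rows → Author = M51, M51, M51, M51, M51 ✓
(Shelf=F, Title=347): 3 rows → Author = M51, M51, M51 ✓
Every {Shelf, Title} value is associated with a single Author value, so {Shelf, Title} → Author holds.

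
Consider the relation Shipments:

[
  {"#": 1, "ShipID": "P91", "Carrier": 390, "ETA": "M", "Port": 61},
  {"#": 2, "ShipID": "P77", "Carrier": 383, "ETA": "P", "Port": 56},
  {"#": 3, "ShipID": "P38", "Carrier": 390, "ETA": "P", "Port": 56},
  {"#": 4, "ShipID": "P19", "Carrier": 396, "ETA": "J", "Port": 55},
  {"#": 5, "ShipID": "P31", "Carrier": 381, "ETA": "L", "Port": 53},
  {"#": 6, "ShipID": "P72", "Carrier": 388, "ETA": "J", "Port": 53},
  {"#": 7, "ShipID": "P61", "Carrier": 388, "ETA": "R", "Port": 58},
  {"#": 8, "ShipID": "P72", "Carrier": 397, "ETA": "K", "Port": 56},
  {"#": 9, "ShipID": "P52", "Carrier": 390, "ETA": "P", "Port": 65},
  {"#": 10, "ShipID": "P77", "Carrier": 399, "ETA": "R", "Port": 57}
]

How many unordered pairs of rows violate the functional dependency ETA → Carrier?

4

ETA=P: violating pairs (2,3), (2,9) — 2 pairs.
ETA=J: violating pairs (4,6) — 1 pair.
ETA=R: violating pairs (7,10) — 1 pair.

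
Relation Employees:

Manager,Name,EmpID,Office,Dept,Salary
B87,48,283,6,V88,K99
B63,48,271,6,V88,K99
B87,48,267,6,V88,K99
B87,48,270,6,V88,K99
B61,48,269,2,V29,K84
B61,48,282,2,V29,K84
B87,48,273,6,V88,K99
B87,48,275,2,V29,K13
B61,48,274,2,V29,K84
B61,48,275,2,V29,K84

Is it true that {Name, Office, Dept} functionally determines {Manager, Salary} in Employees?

No

(Name=48, Office=6, Dept=V88): 5 rows → {Manager,Salary} takes values {(B87, K99), (B63, K99)} — violation
(Name=48, Office=2, Dept=V29): 5 rows → {Manager,Salary} takes values {(B61, K84), (B87, K13)} — violation
Two rows agree on {Name, Office, Dept} but differ on {Manager, Salary}, so {Name, Office, Dept} → {Manager, Salary} does not hold.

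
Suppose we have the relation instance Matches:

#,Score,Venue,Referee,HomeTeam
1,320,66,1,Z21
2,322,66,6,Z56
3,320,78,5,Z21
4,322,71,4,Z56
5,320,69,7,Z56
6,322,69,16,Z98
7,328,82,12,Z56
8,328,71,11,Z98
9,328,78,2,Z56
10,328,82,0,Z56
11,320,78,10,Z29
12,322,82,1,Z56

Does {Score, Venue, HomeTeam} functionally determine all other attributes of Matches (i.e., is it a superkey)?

No

Rows 7 and 10 have the same {Score, Venue, HomeTeam} value (Score=328, Venue=82, HomeTeam=Z56) but are distinct tuples, so {Score, Venue, HomeTeam} does not determine every attribute — not a superkey.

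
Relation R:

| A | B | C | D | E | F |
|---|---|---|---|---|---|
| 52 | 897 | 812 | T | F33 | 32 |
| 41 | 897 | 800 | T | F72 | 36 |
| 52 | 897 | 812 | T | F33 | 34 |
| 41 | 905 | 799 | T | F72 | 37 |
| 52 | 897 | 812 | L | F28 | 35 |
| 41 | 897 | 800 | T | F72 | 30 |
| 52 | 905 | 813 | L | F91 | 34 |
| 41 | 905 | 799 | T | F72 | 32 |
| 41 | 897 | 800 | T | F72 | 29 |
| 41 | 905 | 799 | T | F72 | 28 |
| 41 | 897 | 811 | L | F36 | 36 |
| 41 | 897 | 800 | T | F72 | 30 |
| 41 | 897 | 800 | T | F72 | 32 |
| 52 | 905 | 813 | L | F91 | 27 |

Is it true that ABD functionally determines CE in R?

Yes

(A=52, B=897, D=T): 2 rows → {C,E} = (812, F33), (812, F33) ✓
(A=41, B=897, D=T): 5 rows → {C,E} = (800, F72), (800, F72), (800, F72), (800, F72), (800, F72) ✓
(A=41, B=905, D=T): 3 rows → {C,E} = (799, F72), (799, F72), (799, F72) ✓
(A=52, B=897, D=L): 1 row → {C,E} = (812, F28) ✓
(A=52, B=905, D=L): 2 rows → {C,E} = (813, F91), (813, F91) ✓
(A=41, B=897, D=L): 1 row → {C,E} = (811, F36) ✓
Every ABD value is associated with a single CE value, so ABD → CE holds.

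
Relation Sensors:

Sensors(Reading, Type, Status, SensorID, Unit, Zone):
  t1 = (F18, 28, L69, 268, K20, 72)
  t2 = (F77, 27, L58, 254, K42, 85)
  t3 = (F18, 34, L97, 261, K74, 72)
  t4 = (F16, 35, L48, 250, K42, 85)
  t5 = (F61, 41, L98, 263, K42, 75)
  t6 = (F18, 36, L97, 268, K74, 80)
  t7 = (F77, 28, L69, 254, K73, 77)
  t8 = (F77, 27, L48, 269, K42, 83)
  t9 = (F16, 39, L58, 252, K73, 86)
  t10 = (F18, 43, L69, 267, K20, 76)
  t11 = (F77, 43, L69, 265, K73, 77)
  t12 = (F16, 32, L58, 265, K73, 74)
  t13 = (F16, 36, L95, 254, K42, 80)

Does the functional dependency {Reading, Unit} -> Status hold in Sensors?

No

(Reading=F18, Unit=K20): rows 1, 10 → Status = L69, L69 ✓
(Reading=F77, Unit=K42): rows 2, 8 → Status takes values {L58, L48} — violation
(Reading=F18, Unit=K74): rows 3, 6 → Status = L97, L97 ✓
(Reading=F16, Unit=K42): rows 4, 13 → Status takes values {L48, L95} — violation
(Reading=F61, Unit=K42): row 5 → Status = L98 ✓
(Reading=F77, Unit=K73): rows 7, 11 → Status = L69, L69 ✓
(Reading=F16, Unit=K73): rows 9, 12 → Status = L58, L58 ✓
Two rows agree on {Reading, Unit} but differ on Status, so {Reading, Unit} -> Status does not hold.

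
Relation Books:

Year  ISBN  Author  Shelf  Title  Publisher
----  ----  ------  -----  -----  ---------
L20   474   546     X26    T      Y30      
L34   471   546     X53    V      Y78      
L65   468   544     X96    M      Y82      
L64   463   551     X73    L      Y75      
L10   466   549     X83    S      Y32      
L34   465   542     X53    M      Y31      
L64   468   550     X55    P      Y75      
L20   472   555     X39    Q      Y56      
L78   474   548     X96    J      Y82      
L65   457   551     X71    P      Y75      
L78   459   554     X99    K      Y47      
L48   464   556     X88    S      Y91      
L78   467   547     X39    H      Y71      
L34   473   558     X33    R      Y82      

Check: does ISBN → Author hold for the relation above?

No

ISBN=474: 2 rows → Author takes values {546, 548} — violation
ISBN=471: 1 row → Author = 546 ✓
ISBN=468: 2 rows → Author takes values {544, 550} — violation
ISBN=463: 1 row → Author = 551 ✓
ISBN=466: 1 row → Author = 549 ✓
ISBN=465: 1 row → Author = 542 ✓
ISBN=472: 1 row → Author = 555 ✓
ISBN=457: 1 row → Author = 551 ✓
ISBN=459: 1 row → Author = 554 ✓
ISBN=464: 1 row → Author = 556 ✓
ISBN=467: 1 row → Author = 547 ✓
ISBN=473: 1 row → Author = 558 ✓
Two rows agree on ISBN but differ on Author, so ISBN → Author does not hold.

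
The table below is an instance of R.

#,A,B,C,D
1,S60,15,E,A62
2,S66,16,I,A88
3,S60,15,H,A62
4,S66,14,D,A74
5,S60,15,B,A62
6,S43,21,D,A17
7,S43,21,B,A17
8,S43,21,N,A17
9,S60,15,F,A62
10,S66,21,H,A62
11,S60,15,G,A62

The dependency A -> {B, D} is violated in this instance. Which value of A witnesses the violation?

A=S60: rows 1, 3, 5, 9, 11 → {B,D} = (15, A62), (15, A62), (15, A62), (15, A62), (15, A62) ✓
A=S66: rows 2, 4, 10 → {B,D} takes values {(16, A88), (14, A74), (21, A62)} — violation
A=S43: rows 6, 7, 8 → {B,D} = (21, A17), (21, A17), (21, A17) ✓
The only A value with inconsistent RHS is A=S66.

S66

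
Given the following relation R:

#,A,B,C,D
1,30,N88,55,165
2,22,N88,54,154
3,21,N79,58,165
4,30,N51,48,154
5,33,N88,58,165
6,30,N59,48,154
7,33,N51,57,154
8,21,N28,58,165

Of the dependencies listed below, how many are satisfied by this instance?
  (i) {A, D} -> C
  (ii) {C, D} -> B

1

(i) {A, D} -> C: every LHS value maps to a single RHS value — holds.
(ii) {C, D} -> B: (C=58, D=165): rows 3, 5, 8 → B takes values {N79, N88, N28} — violation; (C=48, D=154): rows 4, 6 → B takes values {N51, N59} — violation — fails.
1 of the 2 dependencies holds.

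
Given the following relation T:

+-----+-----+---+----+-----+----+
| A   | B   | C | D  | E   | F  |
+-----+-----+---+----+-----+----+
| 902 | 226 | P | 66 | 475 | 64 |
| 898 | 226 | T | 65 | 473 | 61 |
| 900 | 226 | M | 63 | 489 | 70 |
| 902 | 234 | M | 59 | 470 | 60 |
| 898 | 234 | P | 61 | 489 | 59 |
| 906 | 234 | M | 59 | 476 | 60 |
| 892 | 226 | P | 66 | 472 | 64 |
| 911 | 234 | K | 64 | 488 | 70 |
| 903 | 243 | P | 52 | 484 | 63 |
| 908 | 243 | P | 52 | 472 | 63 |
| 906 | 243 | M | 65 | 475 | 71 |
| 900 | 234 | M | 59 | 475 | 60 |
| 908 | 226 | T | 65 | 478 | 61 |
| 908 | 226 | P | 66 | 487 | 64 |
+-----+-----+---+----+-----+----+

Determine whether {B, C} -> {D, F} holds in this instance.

Yes

(B=226, C=P): 3 rows → {D,F} = (66, 64), (66, 64), (66, 64) ✓
(B=226, C=T): 2 rows → {D,F} = (65, 61), (65, 61) ✓
(B=226, C=M): 1 row → {D,F} = (63, 70) ✓
(B=234, C=M): 3 rows → {D,F} = (59, 60), (59, 60), (59, 60) ✓
(B=234, C=P): 1 row → {D,F} = (61, 59) ✓
(B=234, C=K): 1 row → {D,F} = (64, 70) ✓
(B=243, C=P): 2 rows → {D,F} = (52, 63), (52, 63) ✓
(B=243, C=M): 1 row → {D,F} = (65, 71) ✓
Every {B, C} value is associated with a single {D, F} value, so {B, C} -> {D, F} holds.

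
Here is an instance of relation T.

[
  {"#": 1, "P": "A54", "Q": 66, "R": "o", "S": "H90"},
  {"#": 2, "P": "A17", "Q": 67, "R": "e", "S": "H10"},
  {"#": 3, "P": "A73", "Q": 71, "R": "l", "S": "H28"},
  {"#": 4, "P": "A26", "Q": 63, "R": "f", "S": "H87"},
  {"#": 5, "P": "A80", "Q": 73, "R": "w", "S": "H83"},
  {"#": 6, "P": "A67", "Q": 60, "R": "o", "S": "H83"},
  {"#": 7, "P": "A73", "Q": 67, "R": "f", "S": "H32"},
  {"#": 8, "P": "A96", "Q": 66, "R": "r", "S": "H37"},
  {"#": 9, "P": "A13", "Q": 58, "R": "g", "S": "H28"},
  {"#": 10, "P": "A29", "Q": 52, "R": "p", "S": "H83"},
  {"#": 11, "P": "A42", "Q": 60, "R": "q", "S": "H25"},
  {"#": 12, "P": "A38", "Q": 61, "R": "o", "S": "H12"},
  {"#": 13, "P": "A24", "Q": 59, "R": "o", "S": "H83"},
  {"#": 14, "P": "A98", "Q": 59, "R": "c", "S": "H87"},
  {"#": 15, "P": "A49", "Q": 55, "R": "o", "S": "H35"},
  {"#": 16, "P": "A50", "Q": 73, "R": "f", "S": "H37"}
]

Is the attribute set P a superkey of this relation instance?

No

Rows 3 and 7 have the same P value P=A73 but are distinct tuples, so P does not determine every attribute — not a superkey.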